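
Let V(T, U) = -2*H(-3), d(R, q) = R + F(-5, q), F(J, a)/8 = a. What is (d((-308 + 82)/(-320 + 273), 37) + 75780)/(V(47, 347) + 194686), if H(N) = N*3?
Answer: 1787899/4575544 ≈ 0.39075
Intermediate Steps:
F(J, a) = 8*a
H(N) = 3*N
d(R, q) = R + 8*q
V(T, U) = 18 (V(T, U) = -6*(-3) = -2*(-9) = 18)
(d((-308 + 82)/(-320 + 273), 37) + 75780)/(V(47, 347) + 194686) = (((-308 + 82)/(-320 + 273) + 8*37) + 75780)/(18 + 194686) = ((-226/(-47) + 296) + 75780)/194704 = ((-226*(-1/47) + 296) + 75780)*(1/194704) = ((226/47 + 296) + 75780)*(1/194704) = (14138/47 + 75780)*(1/194704) = (3575798/47)*(1/194704) = 1787899/4575544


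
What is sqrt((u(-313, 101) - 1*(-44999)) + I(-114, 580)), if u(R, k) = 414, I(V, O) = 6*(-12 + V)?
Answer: sqrt(44657) ≈ 211.32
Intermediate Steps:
I(V, O) = -72 + 6*V
sqrt((u(-313, 101) - 1*(-44999)) + I(-114, 580)) = sqrt((414 - 1*(-44999)) + (-72 + 6*(-114))) = sqrt((414 + 44999) + (-72 - 684)) = sqrt(45413 - 756) = sqrt(44657)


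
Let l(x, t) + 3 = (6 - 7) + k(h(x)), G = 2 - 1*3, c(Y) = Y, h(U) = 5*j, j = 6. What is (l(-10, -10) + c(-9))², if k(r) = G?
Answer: 196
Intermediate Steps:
h(U) = 30 (h(U) = 5*6 = 30)
G = -1 (G = 2 - 3 = -1)
k(r) = -1
l(x, t) = -5 (l(x, t) = -3 + ((6 - 7) - 1) = -3 + (-1 - 1) = -3 - 2 = -5)
(l(-10, -10) + c(-9))² = (-5 - 9)² = (-14)² = 196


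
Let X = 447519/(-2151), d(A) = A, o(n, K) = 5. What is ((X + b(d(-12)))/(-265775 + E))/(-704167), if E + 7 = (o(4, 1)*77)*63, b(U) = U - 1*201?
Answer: -301894/121944020937453 ≈ -2.4757e-9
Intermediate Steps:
b(U) = -201 + U (b(U) = U - 201 = -201 + U)
E = 24248 (E = -7 + (5*77)*63 = -7 + 385*63 = -7 + 24255 = 24248)
X = -149173/717 (X = 447519*(-1/2151) = -149173/717 ≈ -208.05)
((X + b(d(-12)))/(-265775 + E))/(-704167) = ((-149173/717 + (-201 - 12))/(-265775 + 24248))/(-704167) = ((-149173/717 - 213)/(-241527))*(-1/704167) = -301894/717*(-1/241527)*(-1/704167) = (301894/173174859)*(-1/704167) = -301894/121944020937453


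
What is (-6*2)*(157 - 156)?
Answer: -12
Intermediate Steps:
(-6*2)*(157 - 156) = -12*1 = -12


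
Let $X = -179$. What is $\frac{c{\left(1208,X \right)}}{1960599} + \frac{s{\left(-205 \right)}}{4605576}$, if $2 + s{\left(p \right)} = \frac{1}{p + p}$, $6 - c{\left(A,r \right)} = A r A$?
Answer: $\frac{54803993822511349}{411352439667760} \approx 133.23$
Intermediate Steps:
$c{\left(A,r \right)} = 6 - r A^{2}$ ($c{\left(A,r \right)} = 6 - A r A = 6 - r A^{2}$)
$s{\left(p \right)} = -2 + \frac{1}{2 p}$ ($s{\left(p \right)} = -2 + \frac{1}{p + p} = -2 + \frac{1}{2 p}$)
$\frac{c{\left(1208,X \right)}}{1960599} + \frac{s{\left(-205 \right)}}{4605576} = \frac{6 - - 179 \cdot 1208^{2}}{1960599} + \frac{-2 + \frac{1}{2 \left(-205\right)}}{4605576} = \left(6 - \left(-179\right) 1459264\right) \frac{1}{1960599} + \left(-2 + \frac{1}{2} \left(- \frac{1}{205}\right)\right) \frac{1}{4605576} = \left(6 + 261208256\right) \frac{1}{1960599} + \left(-2 - \frac{1}{410}\right) \frac{1}{4605576} = 261208262 \cdot \frac{1}{1960599} - \frac{821}{1888286160} = \frac{261208262}{1960599} - \frac{821}{1888286160} = \frac{54803993822511349}{411352439667760}$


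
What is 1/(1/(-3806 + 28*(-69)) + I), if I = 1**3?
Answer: 5738/5737 ≈ 1.0002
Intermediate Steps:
I = 1
1/(1/(-3806 + 28*(-69)) + I) = 1/(1/(-3806 + 28*(-69)) + 1) = 1/(1/(-3806 - 1932) + 1) = 1/(1/(-5738) + 1) = 1/(-1/5738 + 1) = 1/(5737/5738) = 5738/5737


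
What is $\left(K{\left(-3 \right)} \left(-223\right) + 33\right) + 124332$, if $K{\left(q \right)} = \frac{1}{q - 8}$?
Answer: $\frac{1368238}{11} \approx 1.2439 \cdot 10^{5}$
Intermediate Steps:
$K{\left(q \right)} = \frac{1}{-8 + q}$
$\left(K{\left(-3 \right)} \left(-223\right) + 33\right) + 124332 = \left(\frac{1}{-8 - 3} \left(-223\right) + 33\right) + 124332 = \left(\frac{1}{-11} \left(-223\right) + 33\right) + 124332 = \left(\left(- \frac{1}{11}\right) \left(-223\right) + 33\right) + 124332 = \left(\frac{223}{11} + 33\right) + 124332 = \frac{586}{11} + 124332 = \frac{1368238}{11}$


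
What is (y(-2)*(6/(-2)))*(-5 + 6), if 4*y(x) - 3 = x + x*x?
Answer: -15/4 ≈ -3.7500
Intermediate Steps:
y(x) = 3/4 + x/4 + x**2/4 (y(x) = 3/4 + (x + x*x)/4 = 3/4 + (x + x**2)/4 = 3/4 + (x/4 + x**2/4) = 3/4 + x/4 + x**2/4)
(y(-2)*(6/(-2)))*(-5 + 6) = ((3/4 + (1/4)*(-2) + (1/4)*(-2)**2)*(6/(-2)))*(-5 + 6) = ((3/4 - 1/2 + (1/4)*4)*(6*(-1/2)))*1 = ((3/4 - 1/2 + 1)*(-3))*1 = ((5/4)*(-3))*1 = -15/4*1 = -15/4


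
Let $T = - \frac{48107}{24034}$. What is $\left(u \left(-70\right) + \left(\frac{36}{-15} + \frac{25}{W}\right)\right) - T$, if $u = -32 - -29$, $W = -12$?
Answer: $\frac{149624837}{721020} \approx 207.52$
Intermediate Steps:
$u = -3$ ($u = -32 + 29 = -3$)
$T = - \frac{48107}{24034}$ ($T = \left(-48107\right) \frac{1}{24034} = - \frac{48107}{24034} \approx -2.0016$)
$\left(u \left(-70\right) + \left(\frac{36}{-15} + \frac{25}{W}\right)\right) - T = \left(\left(-3\right) \left(-70\right) + \left(\frac{36}{-15} + \frac{25}{-12}\right)\right) - - \frac{48107}{24034} = \left(210 + \left(36 \left(- \frac{1}{15}\right) + 25 \left(- \frac{1}{12}\right)\right)\right) + \frac{48107}{24034} = \left(210 - \frac{269}{60}\right) + \frac{48107}{24034} = \frac{12331}{60} + \frac{48107}{24034} = \frac{149624837}{721020}$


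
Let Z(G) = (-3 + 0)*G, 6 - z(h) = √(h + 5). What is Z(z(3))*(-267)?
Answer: 4806 - 1602*√2 ≈ 2540.4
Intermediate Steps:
z(h) = 6 - √(5 + h) (z(h) = 6 - √(h + 5) = 6 - √(5 + h))
Z(G) = -3*G
Z(z(3))*(-267) = -3*(6 - √(5 + 3))*(-267) = -3*(6 - √8)*(-267) = -3*(6 - 2*√2)*(-267) = (-18 + 6*√2)*(-267) = 4806 - 1602*√2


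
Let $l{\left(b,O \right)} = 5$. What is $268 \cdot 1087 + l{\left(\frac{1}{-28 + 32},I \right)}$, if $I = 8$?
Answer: $291321$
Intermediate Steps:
$268 \cdot 1087 + l{\left(\frac{1}{-28 + 32},I \right)} = 268 \cdot 1087 + 5 = 291316 + 5 = 291321$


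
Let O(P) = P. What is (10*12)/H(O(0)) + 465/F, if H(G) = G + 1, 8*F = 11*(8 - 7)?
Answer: 5040/11 ≈ 458.18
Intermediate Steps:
F = 11/8 (F = (11*(8 - 7))/8 = (11*1)/8 = (⅛)*11 = 11/8 ≈ 1.3750)
H(G) = 1 + G
(10*12)/H(O(0)) + 465/F = (10*12)/(1 + 0) + 465/(11/8) = 120/1 + 465*(8/11) = 120*1 + 3720/11 = 120 + 3720/11 = 5040/11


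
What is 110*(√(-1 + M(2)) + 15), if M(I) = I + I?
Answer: 1650 + 110*√3 ≈ 1840.5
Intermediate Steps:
M(I) = 2*I
110*(√(-1 + M(2)) + 15) = 110*(√(-1 + 2*2) + 15) = 110*(√(-1 + 4) + 15) = 110*(√3 + 15) = 110*(15 + √3) = 1650 + 110*√3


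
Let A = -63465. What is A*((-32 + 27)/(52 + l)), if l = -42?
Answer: 63465/2 ≈ 31733.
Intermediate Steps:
A*((-32 + 27)/(52 + l)) = -63465*(-32 + 27)/(52 - 42) = -(-317325)/10 = -63465*(-1/2) = 63465/2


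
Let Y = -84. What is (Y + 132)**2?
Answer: 2304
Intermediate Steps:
(Y + 132)**2 = (-84 + 132)**2 = 48**2 = 2304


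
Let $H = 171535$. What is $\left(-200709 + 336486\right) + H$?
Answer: $307312$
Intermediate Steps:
$\left(-200709 + 336486\right) + H = \left(-200709 + 336486\right) + 171535 = 135777 + 171535 = 307312$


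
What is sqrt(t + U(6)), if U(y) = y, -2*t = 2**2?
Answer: 2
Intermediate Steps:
t = -2 (t = -1/2*2**2 = -1/2*4 = -2)
sqrt(t + U(6)) = sqrt(-2 + 6) = sqrt(4) = 2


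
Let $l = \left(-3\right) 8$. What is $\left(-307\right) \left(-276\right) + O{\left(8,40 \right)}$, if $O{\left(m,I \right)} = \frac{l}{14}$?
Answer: $\frac{593112}{7} \approx 84730.0$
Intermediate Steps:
$l = -24$
$O{\left(m,I \right)} = - \frac{12}{7}$ ($O{\left(m,I \right)} = - \frac{24}{14} = \left(-24\right) \frac{1}{14} = - \frac{12}{7}$)
$\left(-307\right) \left(-276\right) + O{\left(8,40 \right)} = \left(-307\right) \left(-276\right) - \frac{12}{7} = 84732 - \frac{12}{7} = \frac{593112}{7}$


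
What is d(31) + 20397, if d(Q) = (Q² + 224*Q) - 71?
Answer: 28231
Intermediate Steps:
d(Q) = -71 + Q² + 224*Q
d(31) + 20397 = (-71 + 31² + 224*31) + 20397 = (-71 + 961 + 6944) + 20397 = 7834 + 20397 = 28231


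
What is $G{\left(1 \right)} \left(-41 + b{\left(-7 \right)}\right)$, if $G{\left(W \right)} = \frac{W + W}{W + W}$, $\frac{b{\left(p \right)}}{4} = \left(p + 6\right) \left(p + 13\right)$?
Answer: $-65$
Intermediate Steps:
$b{\left(p \right)} = 4 \left(6 + p\right) \left(13 + p\right)$ ($b{\left(p \right)} = 4 \left(p + 6\right) \left(p + 13\right) = 4 \left(6 + p\right) \left(13 + p\right)$)
$G{\left(W \right)} = 1$ ($G{\left(W \right)} = \frac{2 W}{2 W} = 2 W \frac{1}{2 W} = 1$)
$G{\left(1 \right)} \left(-41 + b{\left(-7 \right)}\right) = 1 \left(-41 + \left(312 + 4 \left(-7\right)^{2} + 76 \left(-7\right)\right)\right) = 1 \left(-41 + \left(312 + 4 \cdot 49 - 532\right)\right) = 1 \left(-41 + \left(312 + 196 - 532\right)\right) = 1 \left(-41 - 24\right) = 1 \left(-65\right) = -65$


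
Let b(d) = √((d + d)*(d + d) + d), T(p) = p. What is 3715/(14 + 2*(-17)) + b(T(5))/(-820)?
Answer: -743/4 - √105/820 ≈ -185.76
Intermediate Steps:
b(d) = √(d + 4*d²) (b(d) = √((2*d)*(2*d) + d) = √(4*d² + d) = √(d + 4*d²))
3715/(14 + 2*(-17)) + b(T(5))/(-820) = 3715/(14 + 2*(-17)) + √(5*(1 + 4*5))/(-820) = 3715/(14 - 34) + √(5*(1 + 20))*(-1/820) = 3715/(-20) + √(5*21)*(-1/820) = 3715*(-1/20) + √105*(-1/820) = -743/4 - √105/820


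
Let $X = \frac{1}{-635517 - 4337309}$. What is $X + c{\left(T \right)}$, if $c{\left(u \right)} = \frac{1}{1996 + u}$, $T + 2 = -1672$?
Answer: $\frac{1243126}{400312493} \approx 0.0031054$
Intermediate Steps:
$T = -1674$ ($T = -2 - 1672 = -1674$)
$X = - \frac{1}{4972826}$ ($X = \frac{1}{-4972826} = - \frac{1}{4972826} \approx -2.0109 \cdot 10^{-7}$)
$X + c{\left(T \right)} = - \frac{1}{4972826} + \frac{1}{1996 - 1674} = - \frac{1}{4972826} + \frac{1}{322} = \frac{1243126}{400312493}$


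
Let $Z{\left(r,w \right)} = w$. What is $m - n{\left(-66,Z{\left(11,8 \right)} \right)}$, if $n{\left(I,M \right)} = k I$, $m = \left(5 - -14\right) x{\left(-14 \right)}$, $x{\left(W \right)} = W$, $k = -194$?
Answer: $-13070$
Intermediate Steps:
$m = -266$ ($m = \left(5 - -14\right) \left(-14\right) = \left(5 + 14\right) \left(-14\right) = 19 \left(-14\right) = -266$)
$n{\left(I,M \right)} = - 194 I$
$m - n{\left(-66,Z{\left(11,8 \right)} \right)} = -266 - \left(-194\right) \left(-66\right) = -266 - 12804 = -13070$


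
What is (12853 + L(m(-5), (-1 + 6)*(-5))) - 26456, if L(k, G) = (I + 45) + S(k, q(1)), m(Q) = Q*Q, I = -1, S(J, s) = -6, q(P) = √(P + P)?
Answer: -13565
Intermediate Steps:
q(P) = √2*√P (q(P) = √(2*P) = √2*√P)
m(Q) = Q²
L(k, G) = 38 (L(k, G) = (-1 + 45) - 6 = 44 - 6 = 38)
(12853 + L(m(-5), (-1 + 6)*(-5))) - 26456 = (12853 + 38) - 26456 = 12891 - 26456 = -13565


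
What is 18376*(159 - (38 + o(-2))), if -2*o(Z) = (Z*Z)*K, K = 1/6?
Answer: 6688864/3 ≈ 2.2296e+6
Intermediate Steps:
K = ⅙ ≈ 0.16667
o(Z) = -Z²/12 (o(Z) = -Z*Z/(2*6) = -Z²/(2*6) = -Z²/12)
18376*(159 - (38 + o(-2))) = 18376*(159 - (38 - 1/12*(-2)²)) = 18376*(159 - (38 - 1/12*4)) = 18376*(159 - (38 - ⅓)) = 18376*(159 - 1*113/3) = 18376*(159 - 113/3) = 18376*(364/3) = 6688864/3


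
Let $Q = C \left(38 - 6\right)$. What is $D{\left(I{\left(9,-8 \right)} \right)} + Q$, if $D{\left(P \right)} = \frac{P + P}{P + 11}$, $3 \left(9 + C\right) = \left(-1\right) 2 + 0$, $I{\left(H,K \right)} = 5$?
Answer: $- \frac{7409}{24} \approx -308.71$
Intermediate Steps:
$C = - \frac{29}{3}$ ($C = -9 + \frac{\left(-1\right) 2 + 0}{3} = -9 + \frac{-2 + 0}{3} = -9 + \frac{1}{3} \left(-2\right) = -9 - \frac{2}{3} = - \frac{29}{3} \approx -9.6667$)
$Q = - \frac{928}{3}$ ($Q = - \frac{29 \left(38 - 6\right)}{3} = \left(- \frac{29}{3}\right) 32 = - \frac{928}{3} \approx -309.33$)
$D{\left(P \right)} = \frac{2 P}{11 + P}$
$D{\left(I{\left(9,-8 \right)} \right)} + Q = 2 \cdot 5 \frac{1}{11 + 5} - \frac{928}{3} = 2 \cdot 5 \cdot \frac{1}{16} - \frac{928}{3} = \frac{5}{8} - \frac{928}{3} = - \frac{7409}{24}$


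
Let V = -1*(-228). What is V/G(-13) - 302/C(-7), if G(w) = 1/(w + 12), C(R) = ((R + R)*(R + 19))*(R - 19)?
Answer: -498103/2184 ≈ -228.07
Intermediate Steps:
V = 228
C(R) = 2*R*(-19 + R)*(19 + R) (C(R) = ((2*R)*(19 + R))*(-19 + R) = (2*R*(19 + R))*(-19 + R) = 2*R*(-19 + R)*(19 + R))
G(w) = 1/(12 + w)
V/G(-13) - 302/C(-7) = 228/(1/(12 - 13)) - 302*(-1/(14*(-361 + (-7)**2))) = 228/(1/(-1)) - 302*(-1/(14*(-361 + 49))) = 228/(-1) - 302/(2*(-7)*(-312)) = 228*(-1) - 302/4368 = -228 - 302*1/4368 = -228 - 151/2184 = -498103/2184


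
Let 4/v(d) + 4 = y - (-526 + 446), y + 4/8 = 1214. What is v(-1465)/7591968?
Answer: 1/2447460684 ≈ 4.0859e-10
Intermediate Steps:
y = 2427/2 (y = -½ + 1214 = 2427/2 ≈ 1213.5)
v(d) = 8/2579 (v(d) = 4/(-4 + (2427/2 - (-526 + 446))) = 4/(-4 + (2427/2 - 1*(-80))) = 4/(-4 + (2427/2 + 80)) = 4/(-4 + 2587/2) = 4/(2579/2) = 4*(2/2579) = 8/2579)
v(-1465)/7591968 = (8/2579)/7591968 = (8/2579)*(1/7591968) = 1/2447460684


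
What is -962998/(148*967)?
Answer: -481499/71558 ≈ -6.7288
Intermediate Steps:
-962998/(148*967) = -962998/143116 = -962998*1/143116 = -481499/71558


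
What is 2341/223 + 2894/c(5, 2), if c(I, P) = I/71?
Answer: 45832407/1115 ≈ 41105.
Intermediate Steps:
c(I, P) = I/71 (c(I, P) = I*(1/71) = I/71)
2341/223 + 2894/c(5, 2) = 2341/223 + 2894/(((1/71)*5)) = 2341*(1/223) + 2894/(5/71) = 2341/223 + 2894*(71/5) = 2341/223 + 205474/5 = 45832407/1115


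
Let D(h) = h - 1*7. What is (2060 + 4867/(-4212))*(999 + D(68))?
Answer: 2298041045/1053 ≈ 2.1824e+6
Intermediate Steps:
D(h) = -7 + h (D(h) = h - 7 = -7 + h)
(2060 + 4867/(-4212))*(999 + D(68)) = (2060 + 4867/(-4212))*(999 + (-7 + 68)) = (2060 + 4867*(-1/4212))*(999 + 61) = (2060 - 4867/4212)*1060 = (8671853/4212)*1060 = 2298041045/1053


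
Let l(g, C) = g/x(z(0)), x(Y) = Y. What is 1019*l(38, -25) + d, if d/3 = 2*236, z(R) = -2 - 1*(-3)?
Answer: 40138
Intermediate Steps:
z(R) = 1 (z(R) = -2 + 3 = 1)
l(g, C) = g (l(g, C) = g/1 = g*1 = g)
d = 1416 (d = 3*(2*236) = 3*472 = 1416)
1019*l(38, -25) + d = 1019*38 + 1416 = 38722 + 1416 = 40138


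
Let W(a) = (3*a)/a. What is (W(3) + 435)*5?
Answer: 2190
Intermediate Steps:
W(a) = 3
(W(3) + 435)*5 = (3 + 435)*5 = 438*5 = 2190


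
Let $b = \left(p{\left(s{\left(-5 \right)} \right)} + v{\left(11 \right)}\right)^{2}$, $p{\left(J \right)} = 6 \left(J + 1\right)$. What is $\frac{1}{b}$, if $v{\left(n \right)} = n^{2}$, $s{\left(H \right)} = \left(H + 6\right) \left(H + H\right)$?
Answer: $\frac{1}{4489} \approx 0.00022277$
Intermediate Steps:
$s{\left(H \right)} = 2 H \left(6 + H\right)$ ($s{\left(H \right)} = \left(6 + H\right) 2 H = 2 H \left(6 + H\right)$)
$p{\left(J \right)} = 6 + 6 J$ ($p{\left(J \right)} = 6 \left(1 + J\right) = 6 + 6 J$)
$b = 4489$ ($b = \left(\left(6 + 6 \cdot 2 \left(-5\right) \left(6 - 5\right)\right) + 11^{2}\right)^{2} = \left(\left(6 + 6 \cdot 2 \left(-5\right) 1\right) + 121\right)^{2} = \left(\left(6 + 6 \left(-10\right)\right) + 121\right)^{2} = \left(\left(6 - 60\right) + 121\right)^{2} = \left(-54 + 121\right)^{2} = 67^{2} = 4489$)
$\frac{1}{b} = \frac{1}{4489}$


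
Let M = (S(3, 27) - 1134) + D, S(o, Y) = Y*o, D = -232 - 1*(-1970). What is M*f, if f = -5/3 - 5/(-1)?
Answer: 6850/3 ≈ 2283.3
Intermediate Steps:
D = 1738 (D = -232 + 1970 = 1738)
f = 10/3 (f = -5*1/3 - 5*(-1) = -5/3 + 5 = 10/3 ≈ 3.3333)
M = 685 (M = (27*3 - 1134) + 1738 = (81 - 1134) + 1738 = -1053 + 1738 = 685)
M*f = 685*(10/3) = 6850/3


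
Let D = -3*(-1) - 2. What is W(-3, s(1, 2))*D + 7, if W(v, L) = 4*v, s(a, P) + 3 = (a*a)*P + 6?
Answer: -5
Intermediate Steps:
s(a, P) = 3 + P*a² (s(a, P) = -3 + ((a*a)*P + 6) = -3 + (a²*P + 6) = -3 + (P*a² + 6) = -3 + (6 + P*a²) = 3 + P*a²)
D = 1 (D = 3 - 2 = 1)
W(-3, s(1, 2))*D + 7 = (4*(-3))*1 + 7 = -12*1 + 7 = -12 + 7 = -5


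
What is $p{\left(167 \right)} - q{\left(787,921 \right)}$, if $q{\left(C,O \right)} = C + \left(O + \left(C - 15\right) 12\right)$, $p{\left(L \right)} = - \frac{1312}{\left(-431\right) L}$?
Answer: $- \frac{789730332}{71977} \approx -10972.0$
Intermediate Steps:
$p{\left(L \right)} = \frac{1312}{431 L}$ ($p{\left(L \right)} = - 1312 \left(- \frac{1}{431 L}\right) = \frac{1312}{431 L}$)
$q{\left(C,O \right)} = -180 + O + 13 C$ ($q{\left(C,O \right)} = C + \left(O + \left(-15 + C\right) 12\right) = C + \left(O + \left(-180 + 12 C\right)\right) = C + \left(-180 + O + 12 C\right) = -180 + O + 13 C$)
$p{\left(167 \right)} - q{\left(787,921 \right)} = \frac{1312}{431 \cdot 167} - \left(-180 + 921 + 13 \cdot 787\right) = \frac{1312}{431} \cdot \frac{1}{167} - \left(-180 + 921 + 10231\right) = \frac{1312}{71977} - 10972 = - \frac{789730332}{71977}$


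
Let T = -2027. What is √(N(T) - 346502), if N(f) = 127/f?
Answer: I*√1423683073387/2027 ≈ 588.64*I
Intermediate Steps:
√(N(T) - 346502) = √(127/(-2027) - 346502) = √(127*(-1/2027) - 346502) = √(-127/2027 - 346502) = √(-702359681/2027) = I*√1423683073387/2027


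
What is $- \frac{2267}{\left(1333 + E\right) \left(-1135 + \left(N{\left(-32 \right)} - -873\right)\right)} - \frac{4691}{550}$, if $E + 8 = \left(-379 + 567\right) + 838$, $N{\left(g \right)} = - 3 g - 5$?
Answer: $- \frac{1884633661}{221111550} \approx -8.5235$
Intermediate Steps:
$N{\left(g \right)} = -5 - 3 g$
$E = 1018$ ($E = -8 + \left(\left(-379 + 567\right) + 838\right) = -8 + \left(188 + 838\right) = -8 + 1026 = 1018$)
$- \frac{2267}{\left(1333 + E\right) \left(-1135 + \left(N{\left(-32 \right)} - -873\right)\right)} - \frac{4691}{550} = - \frac{2267}{\left(1333 + 1018\right) \left(-1135 - -964\right)} - \frac{4691}{550} = - \frac{2267}{2351 \left(-1135 + \left(\left(-5 + 96\right) + 873\right)\right)} - \frac{4691}{550} = - \frac{2267}{2351 \left(-1135 + \left(91 + 873\right)\right)} - \frac{4691}{550} = - \frac{2267}{2351 \left(-1135 + 964\right)} - \frac{4691}{550} = - \frac{2267}{2351 \left(-171\right)} - \frac{4691}{550} = - \frac{2267}{-402021} - \frac{4691}{550} = \left(-2267\right) \left(- \frac{1}{402021}\right) - \frac{4691}{550} = \frac{2267}{402021} - \frac{4691}{550} = - \frac{1884633661}{221111550}$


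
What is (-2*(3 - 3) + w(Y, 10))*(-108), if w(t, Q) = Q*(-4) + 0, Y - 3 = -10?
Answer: 4320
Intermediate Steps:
Y = -7 (Y = 3 - 10 = -7)
w(t, Q) = -4*Q (w(t, Q) = -4*Q + 0 = -4*Q)
(-2*(3 - 3) + w(Y, 10))*(-108) = (-2*(3 - 3) - 4*10)*(-108) = (-2*0 - 40)*(-108) = (0 - 40)*(-108) = -40*(-108) = 4320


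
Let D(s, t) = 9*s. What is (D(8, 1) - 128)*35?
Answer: -1960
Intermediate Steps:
(D(8, 1) - 128)*35 = (9*8 - 128)*35 = (72 - 128)*35 = -56*35 = -1960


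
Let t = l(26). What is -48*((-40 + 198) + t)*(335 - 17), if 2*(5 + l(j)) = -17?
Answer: -2205648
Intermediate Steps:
l(j) = -27/2 (l(j) = -5 + (½)*(-17) = -5 - 17/2 = -27/2)
t = -27/2 ≈ -13.500
-48*((-40 + 198) + t)*(335 - 17) = -48*((-40 + 198) - 27/2)*(335 - 17) = -48*(158 - 27/2)*318 = -6936*318 = -48*45951 = -2205648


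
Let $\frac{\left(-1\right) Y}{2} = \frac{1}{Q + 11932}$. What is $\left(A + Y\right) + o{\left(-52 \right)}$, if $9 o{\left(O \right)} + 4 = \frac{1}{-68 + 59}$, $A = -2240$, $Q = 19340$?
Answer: $- \frac{945858151}{422172} \approx -2240.5$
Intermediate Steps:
$Y = - \frac{1}{15636}$ ($Y = - \frac{2}{19340 + 11932} = - \frac{2}{31272} = \left(-2\right) \frac{1}{31272} = - \frac{1}{15636} \approx -6.3955 \cdot 10^{-5}$)
$o{\left(O \right)} = - \frac{37}{81}$ ($o{\left(O \right)} = - \frac{4}{9} + \frac{1}{9 \left(-68 + 59\right)} = - \frac{4}{9} + \frac{1}{9 \left(-9\right)} = - \frac{4}{9} + \frac{1}{9} \left(- \frac{1}{9}\right) = - \frac{4}{9} - \frac{1}{81} = - \frac{37}{81}$)
$\left(A + Y\right) + o{\left(-52 \right)} = \left(-2240 - \frac{1}{15636}\right) - \frac{37}{81} = - \frac{35024641}{15636} - \frac{37}{81} = - \frac{945858151}{422172}$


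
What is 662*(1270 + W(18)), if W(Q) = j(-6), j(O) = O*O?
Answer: 864572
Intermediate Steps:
j(O) = O²
W(Q) = 36 (W(Q) = (-6)² = 36)
662*(1270 + W(18)) = 662*(1270 + 36) = 662*1306 = 864572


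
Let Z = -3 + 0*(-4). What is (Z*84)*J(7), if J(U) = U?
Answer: -1764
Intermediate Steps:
Z = -3 (Z = -3 + 0 = -3)
(Z*84)*J(7) = -3*84*7 = -252*7 = -1764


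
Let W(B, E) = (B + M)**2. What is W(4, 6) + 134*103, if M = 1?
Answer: 13827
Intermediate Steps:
W(B, E) = (1 + B)**2 (W(B, E) = (B + 1)**2 = (1 + B)**2)
W(4, 6) + 134*103 = (1 + 4)**2 + 134*103 = 5**2 + 13802 = 25 + 13802 = 13827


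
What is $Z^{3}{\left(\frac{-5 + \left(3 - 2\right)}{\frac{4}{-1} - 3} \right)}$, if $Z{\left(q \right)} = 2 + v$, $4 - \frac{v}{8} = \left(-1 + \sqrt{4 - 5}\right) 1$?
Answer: $66024 - 41824 i \approx 66024.0 - 41824.0 i$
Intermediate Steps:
$v = 40 - 8 i$ ($v = 32 - 8 \left(-1 + \sqrt{4 - 5}\right) 1 = 32 - 8 \left(-1 + \sqrt{-1}\right) 1 = 32 - 8 \left(-1 + i\right) 1 = 32 - 8 \left(-1 + i\right) = 32 + \left(8 - 8 i\right) = 40 - 8 i \approx 40.0 - 8.0 i$)
$Z{\left(q \right)} = 42 - 8 i$ ($Z{\left(q \right)} = 2 + \left(40 - 8 i\right) = 42 - 8 i$)
$Z^{3}{\left(\frac{-5 + \left(3 - 2\right)}{\frac{4}{-1} - 3} \right)} = \left(42 - 8 i\right)^{3}$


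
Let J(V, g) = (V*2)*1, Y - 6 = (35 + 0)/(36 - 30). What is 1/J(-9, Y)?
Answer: -1/18 ≈ -0.055556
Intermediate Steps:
Y = 71/6 (Y = 6 + (35 + 0)/(36 - 30) = 6 + 35/6 = 71/6 ≈ 11.833)
J(V, g) = 2*V (J(V, g) = (2*V)*1 = 2*V)
1/J(-9, Y) = 1/(2*(-9)) = 1/(-18) = -1/18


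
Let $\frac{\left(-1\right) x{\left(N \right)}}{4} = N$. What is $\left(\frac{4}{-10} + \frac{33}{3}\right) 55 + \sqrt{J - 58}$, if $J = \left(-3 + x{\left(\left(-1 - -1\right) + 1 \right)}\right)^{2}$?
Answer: $583 + 3 i \approx 583.0 + 3.0 i$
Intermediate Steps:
$x{\left(N \right)} = - 4 N$
$J = 49$ ($J = \left(-3 - 4 \left(\left(-1 - -1\right) + 1\right)\right)^{2} = \left(-3 - 4 \left(\left(-1 + 1\right) + 1\right)\right)^{2} = \left(-3 - 4 \left(0 + 1\right)\right)^{2} = \left(-3 - 4\right)^{2} = \left(-7\right)^{2} = 49$)
$\left(\frac{4}{-10} + \frac{33}{3}\right) 55 + \sqrt{J - 58} = \left(\frac{4}{-10} + \frac{33}{3}\right) 55 + \sqrt{49 - 58} = \left(4 \left(- \frac{1}{10}\right) + 33 \cdot \frac{1}{3}\right) 55 + \sqrt{-9} = \left(- \frac{2}{5} + 11\right) 55 + 3 i = \frac{53}{5} \cdot 55 + 3 i = 583 + 3 i$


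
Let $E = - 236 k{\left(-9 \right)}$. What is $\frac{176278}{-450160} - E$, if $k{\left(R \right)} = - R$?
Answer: $\frac{477981781}{225080} \approx 2123.6$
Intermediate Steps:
$E = -2124$ ($E = - 236 \left(\left(-1\right) \left(-9\right)\right) = \left(-236\right) 9 = -2124$)
$\frac{176278}{-450160} - E = \frac{176278}{-450160} - -2124 = 176278 \left(- \frac{1}{450160}\right) + 2124 = - \frac{88139}{225080} + 2124 = \frac{477981781}{225080}$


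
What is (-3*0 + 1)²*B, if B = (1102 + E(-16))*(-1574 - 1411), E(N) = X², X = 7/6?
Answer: -39522395/12 ≈ -3.2935e+6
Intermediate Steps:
X = 7/6 (X = 7*(⅙) = 7/6 ≈ 1.1667)
E(N) = 49/36 (E(N) = (7/6)² = 49/36)
B = -39522395/12 (B = (1102 + 49/36)*(-1574 - 1411) = (39721/36)*(-2985) = -39522395/12 ≈ -3.2935e+6)
(-3*0 + 1)²*B = (-3*0 + 1)²*(-39522395/12) = (0 + 1)²*(-39522395/12) = 1²*(-39522395/12) = 1*(-39522395/12) = -39522395/12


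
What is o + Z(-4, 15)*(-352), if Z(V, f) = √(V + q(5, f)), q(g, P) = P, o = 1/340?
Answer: 1/340 - 352*√11 ≈ -1167.4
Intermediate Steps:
o = 1/340 ≈ 0.0029412
Z(V, f) = √(V + f)
o + Z(-4, 15)*(-352) = 1/340 + √(-4 + 15)*(-352) = 1/340 + √11*(-352) = 1/340 - 352*√11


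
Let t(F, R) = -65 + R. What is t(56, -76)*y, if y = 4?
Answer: -564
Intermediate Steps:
t(56, -76)*y = (-65 - 76)*4 = -141*4 = -564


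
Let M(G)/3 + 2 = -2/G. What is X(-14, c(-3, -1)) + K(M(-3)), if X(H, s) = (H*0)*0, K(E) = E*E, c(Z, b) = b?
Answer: 16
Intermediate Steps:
M(G) = -6 - 6/G (M(G) = -6 + 3*(-2/G) = -6 - 6/G)
K(E) = E²
X(H, s) = 0 (X(H, s) = 0*0 = 0)
X(-14, c(-3, -1)) + K(M(-3)) = 0 + (-6 - 6/(-3))² = 0 + (-6 - 6*(-⅓))² = 0 + (-6 + 2)² = 0 + (-4)² = 0 + 16 = 16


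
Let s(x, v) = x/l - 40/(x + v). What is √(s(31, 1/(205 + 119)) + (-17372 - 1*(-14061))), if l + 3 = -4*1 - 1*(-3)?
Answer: 3*I*√121541507/574 ≈ 57.62*I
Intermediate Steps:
l = -4 (l = -3 + (-4*1 - 1*(-3)) = -3 + (-4 + 3) = -3 - 1 = -4)
s(x, v) = -40/(v + x) - x/4 (s(x, v) = x/(-4) - 40/(x + v) = x*(-¼) - 40/(v + x) = -x/4 - 40/(v + x) = -40/(v + x) - x/4)
√(s(31, 1/(205 + 119)) + (-17372 - 1*(-14061))) = √((-160 - 1*31² - 1*31/(205 + 119))/(4*(1/(205 + 119) + 31)) + (-17372 - 1*(-14061))) = √((-160 - 1*961 - 1*31/324)/(4*(1/324 + 31)) + (-17372 + 14061)) = √((-160 - 961 - 1*1/324*31)/(4*(1/324 + 31)) - 3311) = √((-160 - 961 - 31/324)/(4*(10045/324)) - 3311) = √((¼)*(324/10045)*(-363235/324) - 3311) = √(-72647/8036 - 3311) = √(-26679843/8036) = 3*I*√121541507/574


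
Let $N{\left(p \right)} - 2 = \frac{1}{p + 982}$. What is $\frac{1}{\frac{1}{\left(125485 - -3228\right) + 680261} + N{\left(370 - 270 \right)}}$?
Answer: $\frac{218827467}{437857448} \approx 0.49977$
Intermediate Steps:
$N{\left(p \right)} = 2 + \frac{1}{982 + p}$ ($N{\left(p \right)} = 2 + \frac{1}{p + 982} = 2 + \frac{1}{982 + p}$)
$\frac{1}{\frac{1}{\left(125485 - -3228\right) + 680261} + N{\left(370 - 270 \right)}} = \frac{1}{\frac{1}{\left(125485 - -3228\right) + 680261} + \frac{1965 + 2 \left(370 - 270\right)}{982 + \left(370 - 270\right)}} = \frac{1}{\frac{1}{\left(125485 + 3228\right) + 680261} + \frac{1965 + 2 \left(370 - 270\right)}{982 + \left(370 - 270\right)}} = \frac{1}{\frac{1}{128713 + 680261} + \frac{1965 + 2 \cdot 100}{982 + 100}} = \frac{1}{\frac{1}{808974} + \frac{1965 + 200}{1082}} = \frac{1}{\frac{1}{808974} + \frac{1}{1082} \cdot 2165} = \frac{1}{\frac{1}{808974} + \frac{2165}{1082}} = \frac{1}{\frac{437857448}{218827467}} = \frac{218827467}{437857448}$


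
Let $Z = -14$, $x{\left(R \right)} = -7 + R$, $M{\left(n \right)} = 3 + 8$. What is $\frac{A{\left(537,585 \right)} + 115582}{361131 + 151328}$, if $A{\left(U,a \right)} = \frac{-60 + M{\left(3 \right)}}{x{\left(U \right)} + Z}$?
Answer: $\frac{59640263}{264428844} \approx 0.22554$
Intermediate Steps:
$M{\left(n \right)} = 11$
$A{\left(U,a \right)} = - \frac{49}{-21 + U}$ ($A{\left(U,a \right)} = \frac{-60 + 11}{\left(-7 + U\right) - 14} = - \frac{49}{-21 + U}$)
$\frac{A{\left(537,585 \right)} + 115582}{361131 + 151328} = \frac{- \frac{49}{-21 + 537} + 115582}{361131 + 151328} = \frac{- \frac{49}{516} + 115582}{512459} = \left(\left(-49\right) \frac{1}{516} + 115582\right) \frac{1}{512459} = \left(- \frac{49}{516} + 115582\right) \frac{1}{512459} = \frac{59640263}{516} \cdot \frac{1}{512459} = \frac{59640263}{264428844}$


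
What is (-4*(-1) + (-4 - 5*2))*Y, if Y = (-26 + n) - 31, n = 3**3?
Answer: 300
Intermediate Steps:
n = 27
Y = -30 (Y = (-26 + 27) - 31 = 1 - 31 = -30)
(-4*(-1) + (-4 - 5*2))*Y = (-4*(-1) + (-4 - 5*2))*(-30) = (4 + (-4 - 10))*(-30) = (4 - 14)*(-30) = -10*(-30) = 300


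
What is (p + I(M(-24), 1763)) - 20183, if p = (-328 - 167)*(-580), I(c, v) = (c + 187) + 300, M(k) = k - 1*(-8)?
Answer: 267388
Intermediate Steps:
M(k) = 8 + k (M(k) = k + 8 = 8 + k)
I(c, v) = 487 + c (I(c, v) = (187 + c) + 300 = 487 + c)
p = 287100 (p = -495*(-580) = 287100)
(p + I(M(-24), 1763)) - 20183 = (287100 + (487 + (8 - 24))) - 20183 = (287100 + (487 - 16)) - 20183 = (287100 + 471) - 20183 = 287571 - 20183 = 267388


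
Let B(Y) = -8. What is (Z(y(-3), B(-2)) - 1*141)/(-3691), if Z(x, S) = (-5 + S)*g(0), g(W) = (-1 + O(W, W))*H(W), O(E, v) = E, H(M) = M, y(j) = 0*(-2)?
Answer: 141/3691 ≈ 0.038201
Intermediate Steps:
y(j) = 0
g(W) = W*(-1 + W) (g(W) = (-1 + W)*W = W*(-1 + W))
Z(x, S) = 0 (Z(x, S) = (-5 + S)*(0*(-1 + 0)) = (-5 + S)*(0*(-1)) = (-5 + S)*0 = 0)
(Z(y(-3), B(-2)) - 1*141)/(-3691) = (0 - 1*141)/(-3691) = (0 - 141)*(-1/3691) = -141*(-1/3691) = 141/3691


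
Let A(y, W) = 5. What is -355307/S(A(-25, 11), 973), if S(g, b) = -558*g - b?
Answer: 355307/3763 ≈ 94.421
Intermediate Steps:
S(g, b) = -b - 558*g
-355307/S(A(-25, 11), 973) = -355307/(-1*973 - 558*5) = -355307/(-973 - 2790) = -355307/(-3763) = -355307*(-1/3763) = 355307/3763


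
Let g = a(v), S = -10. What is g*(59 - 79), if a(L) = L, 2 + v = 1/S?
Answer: 42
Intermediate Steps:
v = -21/10 (v = -2 + 1/(-10) = -2 - ⅒ = -21/10 ≈ -2.1000)
g = -21/10 ≈ -2.1000
g*(59 - 79) = -21*(59 - 79)/10 = -21/10*(-20) = 42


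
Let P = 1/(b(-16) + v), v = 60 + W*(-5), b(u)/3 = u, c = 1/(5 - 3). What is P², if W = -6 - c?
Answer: 4/7921 ≈ 0.00050499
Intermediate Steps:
c = ½ (c = 1/2 = ½ ≈ 0.50000)
b(u) = 3*u
W = -13/2 (W = -6 - 1*½ = -6 - ½ = -13/2 ≈ -6.5000)
v = 185/2 (v = 60 - 13/2*(-5) = 60 + 65/2 = 185/2 ≈ 92.500)
P = 2/89 (P = 1/(3*(-16) + 185/2) = 1/(-48 + 185/2) = 1/(89/2) = 2/89 ≈ 0.022472)
P² = (2/89)² = 4/7921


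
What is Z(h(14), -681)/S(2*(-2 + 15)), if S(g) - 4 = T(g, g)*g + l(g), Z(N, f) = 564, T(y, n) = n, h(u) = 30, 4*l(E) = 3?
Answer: 2256/2723 ≈ 0.82850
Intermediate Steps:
l(E) = 3/4 (l(E) = (1/4)*3 = 3/4)
S(g) = 19/4 + g**2 (S(g) = 4 + (g*g + 3/4) = 4 + (g**2 + 3/4) = 4 + (3/4 + g**2) = 19/4 + g**2)
Z(h(14), -681)/S(2*(-2 + 15)) = 564/(19/4 + (2*(-2 + 15))**2) = 564/(19/4 + (2*13)**2) = 564/(19/4 + 26**2) = 564/(19/4 + 676) = 564/(2723/4) = 564*(4/2723) = 2256/2723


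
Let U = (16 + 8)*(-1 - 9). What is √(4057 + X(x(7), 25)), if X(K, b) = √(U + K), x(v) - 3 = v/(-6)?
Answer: √(146052 + 6*I*√8574)/6 ≈ 63.695 + 0.12115*I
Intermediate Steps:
x(v) = 3 - v/6 (x(v) = 3 + v/(-6) = 3 + v*(-⅙) = 3 - v/6)
U = -240 (U = 24*(-10) = -240)
X(K, b) = √(-240 + K)
√(4057 + X(x(7), 25)) = √(4057 + √(-240 + (3 - ⅙*7))) = √(4057 + √(-240 + (3 - 7/6))) = √(4057 + √(-240 + 11/6)) = √(4057 + √(-1429/6)) = √(4057 + I*√8574/6)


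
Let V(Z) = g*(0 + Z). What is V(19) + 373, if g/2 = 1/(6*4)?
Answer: 4495/12 ≈ 374.58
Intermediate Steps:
g = 1/12 (g = 2/((6*4)) = 2/24 = 2*(1/24) = 1/12 ≈ 0.083333)
V(Z) = Z/12 (V(Z) = (0 + Z)/12 = Z/12)
V(19) + 373 = (1/12)*19 + 373 = 19/12 + 373 = 4495/12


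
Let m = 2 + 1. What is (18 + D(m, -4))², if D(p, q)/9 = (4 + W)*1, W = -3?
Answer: 729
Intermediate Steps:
m = 3
D(p, q) = 9 (D(p, q) = 9*((4 - 3)*1) = 9*(1*1) = 9*1 = 9)
(18 + D(m, -4))² = (18 + 9)² = 27² = 729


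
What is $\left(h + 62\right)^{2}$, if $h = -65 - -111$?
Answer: $11664$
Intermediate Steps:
$h = 46$ ($h = -65 + 111 = 46$)
$\left(h + 62\right)^{2} = \left(46 + 62\right)^{2} = 108^{2} = 11664$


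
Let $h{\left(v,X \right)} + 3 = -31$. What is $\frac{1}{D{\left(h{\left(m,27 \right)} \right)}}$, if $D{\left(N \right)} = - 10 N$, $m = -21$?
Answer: $\frac{1}{340} \approx 0.0029412$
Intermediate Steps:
$h{\left(v,X \right)} = -34$ ($h{\left(v,X \right)} = -3 - 31 = -34$)
$\frac{1}{D{\left(h{\left(m,27 \right)} \right)}} = \frac{1}{\left(-10\right) \left(-34\right)} = \frac{1}{340}$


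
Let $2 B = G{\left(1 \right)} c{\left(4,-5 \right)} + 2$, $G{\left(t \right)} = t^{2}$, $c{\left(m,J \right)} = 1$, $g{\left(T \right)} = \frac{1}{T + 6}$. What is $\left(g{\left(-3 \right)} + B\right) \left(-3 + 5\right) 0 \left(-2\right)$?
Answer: $0$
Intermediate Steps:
$g{\left(T \right)} = \frac{1}{6 + T}$
$B = \frac{3}{2}$ ($B = \frac{1^{2} \cdot 1 + 2}{2} = \frac{1 \cdot 1 + 2}{2} = \frac{1 + 2}{2} = \frac{1}{2} \cdot 3 = \frac{3}{2} \approx 1.5$)
$\left(g{\left(-3 \right)} + B\right) \left(-3 + 5\right) 0 \left(-2\right) = \left(\frac{1}{6 - 3} + \frac{3}{2}\right) \left(-3 + 5\right) 0 \left(-2\right) = \left(\frac{1}{3} + \frac{3}{2}\right) 2 \cdot 0 \left(-2\right) = \left(\frac{1}{3} + \frac{3}{2}\right) 0 \left(-2\right) = \frac{11}{6} \cdot 0 = 0$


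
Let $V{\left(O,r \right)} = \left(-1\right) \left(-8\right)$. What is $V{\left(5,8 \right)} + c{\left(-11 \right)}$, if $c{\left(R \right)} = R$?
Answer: $-3$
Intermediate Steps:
$V{\left(O,r \right)} = 8$
$V{\left(5,8 \right)} + c{\left(-11 \right)} = 8 - 11 = -3$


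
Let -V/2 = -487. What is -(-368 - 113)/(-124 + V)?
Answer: 481/850 ≈ 0.56588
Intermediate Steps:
V = 974 (V = -2*(-487) = 974)
-(-368 - 113)/(-124 + V) = -(-368 - 113)/(-124 + 974) = -(-481)/850 = -1*(-481/850) = 481/850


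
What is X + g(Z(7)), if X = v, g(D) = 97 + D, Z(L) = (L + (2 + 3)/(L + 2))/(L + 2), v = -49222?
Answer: -3979057/81 ≈ -49124.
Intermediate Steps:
Z(L) = (L + 5/(2 + L))/(2 + L)
X = -49222
X + g(Z(7)) = -49222 + (97 + (5 + 7² + 2*7)/(2 + 7)²) = -49222 + (97 + (5 + 49 + 14)/9²) = -49222 + (97 + (1/81)*68) = -49222 + (97 + 68/81) = -49222 + 7925/81 = -3979057/81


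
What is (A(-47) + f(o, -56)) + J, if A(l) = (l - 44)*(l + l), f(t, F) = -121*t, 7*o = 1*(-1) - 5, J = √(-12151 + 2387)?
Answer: 60604/7 + 2*I*√2441 ≈ 8657.7 + 98.813*I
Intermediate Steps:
J = 2*I*√2441 (J = √(-9764) = 2*I*√2441 ≈ 98.813*I)
o = -6/7 (o = (1*(-1) - 5)/7 = (-1 - 5)/7 = (⅐)*(-6) = -6/7 ≈ -0.85714)
A(l) = 2*l*(-44 + l) (A(l) = (-44 + l)*(2*l) = 2*l*(-44 + l))
(A(-47) + f(o, -56)) + J = (2*(-47)*(-44 - 47) - 121*(-6/7)) + 2*I*√2441 = (2*(-47)*(-91) + 726/7) + 2*I*√2441 = (8554 + 726/7) + 2*I*√2441 = 60604/7 + 2*I*√2441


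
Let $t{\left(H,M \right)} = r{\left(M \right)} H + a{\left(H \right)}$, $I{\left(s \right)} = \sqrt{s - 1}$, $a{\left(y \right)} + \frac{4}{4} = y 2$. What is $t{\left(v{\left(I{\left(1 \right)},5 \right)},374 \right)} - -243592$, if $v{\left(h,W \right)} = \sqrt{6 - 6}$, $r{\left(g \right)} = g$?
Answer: $243591$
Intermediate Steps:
$a{\left(y \right)} = -1 + 2 y$ ($a{\left(y \right)} = -1 + y 2 = -1 + 2 y$)
$I{\left(s \right)} = \sqrt{-1 + s}$
$v{\left(h,W \right)} = 0$ ($v{\left(h,W \right)} = \sqrt{0} = 0$)
$t{\left(H,M \right)} = -1 + 2 H + H M$ ($t{\left(H,M \right)} = M H + \left(-1 + 2 H\right) = H M + \left(-1 + 2 H\right) = -1 + 2 H + H M$)
$t{\left(v{\left(I{\left(1 \right)},5 \right)},374 \right)} - -243592 = \left(-1 + 2 \cdot 0 + 0 \cdot 374\right) - -243592 = \left(-1 + 0 + 0\right) + 243592 = -1 + 243592 = 243591$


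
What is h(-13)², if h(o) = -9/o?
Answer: 81/169 ≈ 0.47929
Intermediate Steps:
h(-13)² = (-9/(-13))² = (-9*(-1/13))² = (9/13)² = 81/169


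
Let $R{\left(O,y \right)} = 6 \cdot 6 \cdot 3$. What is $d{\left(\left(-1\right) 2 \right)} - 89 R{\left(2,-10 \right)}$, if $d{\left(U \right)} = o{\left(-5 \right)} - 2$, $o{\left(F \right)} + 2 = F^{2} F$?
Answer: $-9741$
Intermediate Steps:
$o{\left(F \right)} = -2 + F^{3}$ ($o{\left(F \right)} = -2 + F^{2} F = -2 + F^{3}$)
$d{\left(U \right)} = -129$ ($d{\left(U \right)} = \left(-2 + \left(-5\right)^{3}\right) - 2 = \left(-2 - 125\right) - 2 = -127 - 2 = -129$)
$R{\left(O,y \right)} = 108$ ($R{\left(O,y \right)} = 36 \cdot 3 = 108$)
$d{\left(\left(-1\right) 2 \right)} - 89 R{\left(2,-10 \right)} = -129 - 9612 = -9741$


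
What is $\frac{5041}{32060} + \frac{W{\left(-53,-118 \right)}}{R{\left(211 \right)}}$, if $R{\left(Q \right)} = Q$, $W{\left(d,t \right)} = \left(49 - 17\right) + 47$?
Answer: $\frac{3596391}{6764660} \approx 0.53164$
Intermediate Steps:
$W{\left(d,t \right)} = 79$ ($W{\left(d,t \right)} = 32 + 47 = 79$)
$\frac{5041}{32060} + \frac{W{\left(-53,-118 \right)}}{R{\left(211 \right)}} = \frac{5041}{32060} + \frac{79}{211} = \frac{3596391}{6764660}$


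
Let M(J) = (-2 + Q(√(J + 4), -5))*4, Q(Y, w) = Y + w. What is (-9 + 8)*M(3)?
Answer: 28 - 4*√7 ≈ 17.417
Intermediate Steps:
M(J) = -28 + 4*√(4 + J) (M(J) = (-2 + (√(J + 4) - 5))*4 = (-2 + (√(4 + J) - 5))*4 = (-2 + (-5 + √(4 + J)))*4 = (-7 + √(4 + J))*4 = -28 + 4*√(4 + J))
(-9 + 8)*M(3) = (-9 + 8)*(-28 + 4*√(4 + 3)) = -(-28 + 4*√7) = 28 - 4*√7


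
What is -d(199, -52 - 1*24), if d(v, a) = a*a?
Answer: -5776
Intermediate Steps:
d(v, a) = a²
-d(199, -52 - 1*24) = -(-52 - 1*24)² = -(-52 - 24)² = -1*(-76)² = -1*5776 = -5776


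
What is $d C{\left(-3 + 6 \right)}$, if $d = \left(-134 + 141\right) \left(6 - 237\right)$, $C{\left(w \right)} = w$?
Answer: $-4851$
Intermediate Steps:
$d = -1617$ ($d = 7 \left(-231\right) = -1617$)
$d C{\left(-3 + 6 \right)} = - 1617 \left(-3 + 6\right) = \left(-1617\right) 3 = -4851$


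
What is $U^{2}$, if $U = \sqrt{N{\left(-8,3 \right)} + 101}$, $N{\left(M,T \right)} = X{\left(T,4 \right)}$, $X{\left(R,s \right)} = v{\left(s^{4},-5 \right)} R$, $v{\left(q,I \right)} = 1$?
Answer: $104$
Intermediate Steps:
$X{\left(R,s \right)} = R$ ($X{\left(R,s \right)} = 1 R = R$)
$N{\left(M,T \right)} = T$
$U = 2 \sqrt{26}$ ($U = \sqrt{3 + 101} = \sqrt{104} = 2 \sqrt{26} \approx 10.198$)
$U^{2} = \left(2 \sqrt{26}\right)^{2} = 104$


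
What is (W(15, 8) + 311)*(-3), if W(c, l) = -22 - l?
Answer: -843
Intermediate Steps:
(W(15, 8) + 311)*(-3) = ((-22 - 1*8) + 311)*(-3) = ((-22 - 8) + 311)*(-3) = (-30 + 311)*(-3) = 281*(-3) = -843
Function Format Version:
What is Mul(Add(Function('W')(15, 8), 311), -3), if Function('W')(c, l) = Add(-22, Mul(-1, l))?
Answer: -843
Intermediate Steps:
Mul(Add(Function('W')(15, 8), 311), -3) = Mul(Add(Add(-22, Mul(-1, 8)), 311), -3) = Mul(Add(Add(-22, -8), 311), -3) = Mul(Add(-30, 311), -3) = Mul(281, -3) = -843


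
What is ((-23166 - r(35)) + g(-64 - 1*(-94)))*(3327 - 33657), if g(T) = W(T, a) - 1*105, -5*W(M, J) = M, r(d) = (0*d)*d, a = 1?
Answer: 705991410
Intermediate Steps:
r(d) = 0 (r(d) = 0*d = 0)
W(M, J) = -M/5
g(T) = -105 - T/5 (g(T) = -T/5 - 1*105 = -T/5 - 105 = -105 - T/5)
((-23166 - r(35)) + g(-64 - 1*(-94)))*(3327 - 33657) = ((-23166 - 1*0) + (-105 - (-64 - 1*(-94))/5))*(3327 - 33657) = ((-23166 + 0) + (-105 - (-64 + 94)/5))*(-30330) = (-23166 + (-105 - ⅕*30))*(-30330) = (-23166 + (-105 - 6))*(-30330) = (-23166 - 111)*(-30330) = -23277*(-30330) = 705991410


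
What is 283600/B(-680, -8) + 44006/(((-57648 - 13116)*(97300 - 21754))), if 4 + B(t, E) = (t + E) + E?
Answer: -7580539024213/18710780004 ≈ -405.14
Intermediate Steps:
B(t, E) = -4 + t + 2*E (B(t, E) = -4 + ((t + E) + E) = -4 + ((E + t) + E) = -4 + (t + 2*E) = -4 + t + 2*E)
283600/B(-680, -8) + 44006/(((-57648 - 13116)*(97300 - 21754))) = 283600/(-4 - 680 + 2*(-8)) + 44006/(((-57648 - 13116)*(97300 - 21754))) = 283600/(-4 - 680 - 16) + 44006/((-70764*75546)) = 283600/(-700) + 44006/(-5345937144) = 283600*(-1/700) + 44006*(-1/5345937144) = -2836/7 - 22003/2672968572 = -7580539024213/18710780004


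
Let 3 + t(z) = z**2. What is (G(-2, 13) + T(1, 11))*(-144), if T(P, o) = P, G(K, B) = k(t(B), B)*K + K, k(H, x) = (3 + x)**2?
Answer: 73872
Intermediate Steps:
t(z) = -3 + z**2
G(K, B) = K + K*(3 + B)**2 (G(K, B) = (3 + B)**2*K + K = K*(3 + B)**2 + K = K + K*(3 + B)**2)
(G(-2, 13) + T(1, 11))*(-144) = (-2*(1 + (3 + 13)**2) + 1)*(-144) = (-2*(1 + 16**2) + 1)*(-144) = (-2*(1 + 256) + 1)*(-144) = (-2*257 + 1)*(-144) = (-514 + 1)*(-144) = -513*(-144) = 73872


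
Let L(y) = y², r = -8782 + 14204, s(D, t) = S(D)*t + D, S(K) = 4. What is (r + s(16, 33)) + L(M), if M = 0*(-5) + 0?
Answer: 5570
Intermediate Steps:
s(D, t) = D + 4*t (s(D, t) = 4*t + D = D + 4*t)
r = 5422
M = 0 (M = 0 + 0 = 0)
(r + s(16, 33)) + L(M) = (5422 + (16 + 4*33)) + 0² = (5422 + (16 + 132)) + 0 = (5422 + 148) + 0 = 5570 + 0 = 5570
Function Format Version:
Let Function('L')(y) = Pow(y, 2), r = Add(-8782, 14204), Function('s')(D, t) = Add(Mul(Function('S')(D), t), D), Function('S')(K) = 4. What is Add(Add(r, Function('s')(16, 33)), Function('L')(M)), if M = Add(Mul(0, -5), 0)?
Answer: 5570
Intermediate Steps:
Function('s')(D, t) = Add(D, Mul(4, t)) (Function('s')(D, t) = Add(Mul(4, t), D) = Add(D, Mul(4, t)))
r = 5422
M = 0 (M = Add(0, 0) = 0)
Add(Add(r, Function('s')(16, 33)), Function('L')(M)) = Add(Add(5422, Add(16, Mul(4, 33))), Pow(0, 2)) = Add(Add(5422, Add(16, 132)), 0) = Add(Add(5422, 148), 0) = Add(5570, 0) = 5570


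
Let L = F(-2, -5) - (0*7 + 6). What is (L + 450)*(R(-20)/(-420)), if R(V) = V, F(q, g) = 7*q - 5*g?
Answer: 65/3 ≈ 21.667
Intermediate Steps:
F(q, g) = -5*g + 7*q
L = 5 (L = (-5*(-5) + 7*(-2)) - (0*7 + 6) = (25 - 14) - (0 + 6) = 11 - 1*6 = 11 - 6 = 5)
(L + 450)*(R(-20)/(-420)) = (5 + 450)*(-20/(-420)) = 455*(-20*(-1/420)) = 455*(1/21) = 65/3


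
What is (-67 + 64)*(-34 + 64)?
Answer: -90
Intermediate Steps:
(-67 + 64)*(-34 + 64) = -3*30 = -90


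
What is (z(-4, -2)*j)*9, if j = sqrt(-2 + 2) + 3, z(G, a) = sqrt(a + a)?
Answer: 54*I ≈ 54.0*I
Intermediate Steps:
z(G, a) = sqrt(2)*sqrt(a) (z(G, a) = sqrt(2*a) = sqrt(2)*sqrt(a))
j = 3 (j = sqrt(0) + 3 = 0 + 3 = 3)
(z(-4, -2)*j)*9 = ((sqrt(2)*sqrt(-2))*3)*9 = ((sqrt(2)*(I*sqrt(2)))*3)*9 = ((2*I)*3)*9 = (6*I)*9 = 54*I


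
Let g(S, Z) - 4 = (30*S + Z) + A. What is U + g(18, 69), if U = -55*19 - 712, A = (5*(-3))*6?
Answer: -1234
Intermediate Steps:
A = -90 (A = -15*6 = -90)
g(S, Z) = -86 + Z + 30*S (g(S, Z) = 4 + ((30*S + Z) - 90) = 4 + ((Z + 30*S) - 90) = 4 + (-90 + Z + 30*S) = -86 + Z + 30*S)
U = -1757 (U = -1045 - 712 = -1757)
U + g(18, 69) = -1757 + (-86 + 69 + 30*18) = -1757 + (-86 + 69 + 540) = -1757 + 523 = -1234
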